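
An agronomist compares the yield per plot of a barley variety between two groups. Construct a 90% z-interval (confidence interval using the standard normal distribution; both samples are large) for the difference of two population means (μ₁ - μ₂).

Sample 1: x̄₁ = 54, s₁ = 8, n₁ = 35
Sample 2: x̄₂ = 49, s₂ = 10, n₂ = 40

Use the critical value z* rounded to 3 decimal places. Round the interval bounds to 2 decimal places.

Both samples are large (n₁ = 35 ≥ 30, n₂ = 40 ≥ 30), so a z-interval for the difference of means applies.

Point estimate: x̄₁ - x̄₂ = 54 - 49 = 5

Standard error: SE = √(s₁²/n₁ + s₂²/n₂)
= √(8²/35 + 10²/40)
= √(1.828571 + 2.500000)
= 2.080522

For 90% confidence, z* = 1.645 (from standard normal table)
Margin of error: E = z* × SE = 1.645 × 2.080522 = 3.4225

Z-interval: (x̄₁ - x̄₂) ± E = 5 ± 3.4225 = (1.5775, 8.4225)

Rounded to 2 decimal places:

(1.58, 8.42)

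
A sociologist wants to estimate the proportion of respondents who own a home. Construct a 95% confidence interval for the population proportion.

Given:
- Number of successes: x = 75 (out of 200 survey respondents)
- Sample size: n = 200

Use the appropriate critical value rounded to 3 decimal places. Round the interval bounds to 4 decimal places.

Sample proportion: p̂ = 75/200 = 0.375000

Check conditions for normal approximation:
  np̂ = 75 ≥ 10 ✓
  n(1-p̂) = 125 ≥ 10 ✓

The sample is large enough, so use a z-interval (normal approximation) for the proportion.

For 95% confidence, z* = 1.96 (from standard normal table)

Standard error: SE = √(p̂(1-p̂)/n) = √(0.375000×0.625000/200) = 0.03423266

Margin of error: E = z* × SE = 1.96 × 0.03423266 = 0.067096

Z-interval: p̂ ± E = 0.375000 ± 0.067096 = (0.307904, 0.442096)

Rounded to 4 decimal places:

(0.3079, 0.4421)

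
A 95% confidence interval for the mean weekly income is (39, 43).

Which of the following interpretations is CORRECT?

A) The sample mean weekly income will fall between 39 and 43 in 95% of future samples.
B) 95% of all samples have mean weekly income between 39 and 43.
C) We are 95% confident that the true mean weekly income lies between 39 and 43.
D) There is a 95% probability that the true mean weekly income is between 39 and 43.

A confidence interval represents our confidence in the procedure, not a probability statement about the parameter.

Key concept: If we repeated this sampling process many times and computed a 95% CI each time, about 95% of those intervals would contain the true population parameter.

For this specific interval (39, 43):
- Midpoint (point estimate): 41
- Margin of error: 2

The correct interpretation is the one stating confidence that the true parameter lies in the interval — option C.

C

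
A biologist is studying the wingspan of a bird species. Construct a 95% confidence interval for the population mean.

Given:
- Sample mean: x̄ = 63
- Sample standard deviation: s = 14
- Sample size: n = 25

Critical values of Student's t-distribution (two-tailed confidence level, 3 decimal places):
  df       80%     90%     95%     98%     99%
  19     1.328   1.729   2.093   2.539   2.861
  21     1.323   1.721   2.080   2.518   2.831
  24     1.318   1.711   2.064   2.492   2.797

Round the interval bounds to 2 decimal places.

The population standard deviation σ is unknown (only the sample standard deviation s is given), so use a t-interval with df = n - 1 = 25 - 1 = 24.

For 95% confidence with df = 24, t* = 2.064 (from t-table)

Standard error: SE = s/√n = 14/√25 = 2.800000

Margin of error: E = t* × SE = 2.064 × 2.800000 = 5.7792

T-interval: x̄ ± E = 63 ± 5.7792 = (57.2208, 68.7792)

Rounded to 2 decimal places:

(57.22, 68.78)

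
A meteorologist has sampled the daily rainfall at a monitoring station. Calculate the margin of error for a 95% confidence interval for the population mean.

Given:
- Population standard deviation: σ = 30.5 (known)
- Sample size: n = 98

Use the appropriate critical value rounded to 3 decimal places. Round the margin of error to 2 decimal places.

The population standard deviation σ is known, so use the z-interval margin of error formula.

For 95% confidence, z* = 1.96 (from standard normal table)

Margin of error formula for z-interval: E = z* × σ/√n

E = 1.96 × 30.5/√98
  = 1.96 × 3.080965
  = 6.0387

Rounded to 2 decimal places:

6.04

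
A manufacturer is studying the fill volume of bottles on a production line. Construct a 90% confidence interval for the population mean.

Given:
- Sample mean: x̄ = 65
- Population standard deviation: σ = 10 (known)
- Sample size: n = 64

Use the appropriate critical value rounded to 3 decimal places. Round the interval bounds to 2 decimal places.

The population standard deviation σ is known, so use a z-interval (standard normal critical value).

For 90% confidence, z* = 1.645 (from standard normal table)

Standard error: SE = σ/√n = 10/√64 = 1.250000

Margin of error: E = z* × SE = 1.645 × 1.250000 = 2.0562

Z-interval: x̄ ± E = 65 ± 2.0562 = (62.9438, 67.0563)

Rounded to 2 decimal places:

(62.94, 67.06)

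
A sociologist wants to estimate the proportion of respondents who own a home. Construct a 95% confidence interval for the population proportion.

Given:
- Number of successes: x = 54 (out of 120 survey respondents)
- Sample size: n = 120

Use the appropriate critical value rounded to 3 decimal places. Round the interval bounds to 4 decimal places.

Sample proportion: p̂ = 54/120 = 0.450000

Check conditions for normal approximation:
  np̂ = 54 ≥ 10 ✓
  n(1-p̂) = 66 ≥ 10 ✓

The sample is large enough, so use a z-interval (normal approximation) for the proportion.

For 95% confidence, z* = 1.96 (from standard normal table)

Standard error: SE = √(p̂(1-p̂)/n) = √(0.450000×0.550000/120) = 0.04541476

Margin of error: E = z* × SE = 1.96 × 0.04541476 = 0.089013

Z-interval: p̂ ± E = 0.450000 ± 0.089013 = (0.360987, 0.539013)

Rounded to 4 decimal places:

(0.3610, 0.5390)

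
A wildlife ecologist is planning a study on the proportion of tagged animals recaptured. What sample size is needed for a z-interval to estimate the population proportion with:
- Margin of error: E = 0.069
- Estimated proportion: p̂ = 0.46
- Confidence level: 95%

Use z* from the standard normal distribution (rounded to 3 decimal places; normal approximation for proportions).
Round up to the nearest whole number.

Using z* for proportion z-interval (normal approximation).

For 95% confidence, z* = 1.96 (from standard normal table)

Sample size formula for proportion z-interval: n = z*²p̂(1-p̂)/E²

n = 1.96² × 0.46 × 0.54 / 0.069²
  = 3.8416 × 0.2484 / 0.004761
  = 200.4313

Round up to the nearest whole number: n = 201

201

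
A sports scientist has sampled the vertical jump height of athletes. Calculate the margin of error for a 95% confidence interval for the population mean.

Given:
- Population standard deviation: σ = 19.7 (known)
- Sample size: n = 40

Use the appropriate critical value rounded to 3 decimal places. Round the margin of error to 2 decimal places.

The population standard deviation σ is known, so use the z-interval margin of error formula.

For 95% confidence, z* = 1.96 (from standard normal table)

Margin of error formula for z-interval: E = z* × σ/√n

E = 1.96 × 19.7/√40
  = 1.96 × 3.114843
  = 6.1051

Rounded to 2 decimal places:

6.11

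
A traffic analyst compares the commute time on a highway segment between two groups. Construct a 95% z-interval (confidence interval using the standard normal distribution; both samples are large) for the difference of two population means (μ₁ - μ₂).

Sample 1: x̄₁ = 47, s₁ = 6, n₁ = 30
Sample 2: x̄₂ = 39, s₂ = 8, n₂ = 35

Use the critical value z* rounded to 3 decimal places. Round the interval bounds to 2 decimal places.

Both samples are large (n₁ = 30 ≥ 30, n₂ = 35 ≥ 30), so a z-interval for the difference of means applies.

Point estimate: x̄₁ - x̄₂ = 47 - 39 = 8

Standard error: SE = √(s₁²/n₁ + s₂²/n₂)
= √(6²/30 + 8²/35)
= √(1.200000 + 1.828571)
= 1.740279

For 95% confidence, z* = 1.96 (from standard normal table)
Margin of error: E = z* × SE = 1.96 × 1.740279 = 3.4109

Z-interval: (x̄₁ - x̄₂) ± E = 8 ± 3.4109 = (4.5891, 11.4109)

Rounded to 2 decimal places:

(4.59, 11.41)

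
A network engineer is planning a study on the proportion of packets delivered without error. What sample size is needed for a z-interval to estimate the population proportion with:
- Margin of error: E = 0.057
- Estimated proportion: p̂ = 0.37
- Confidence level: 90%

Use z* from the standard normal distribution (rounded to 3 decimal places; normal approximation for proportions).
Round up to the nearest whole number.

Using z* for proportion z-interval (normal approximation).

For 90% confidence, z* = 1.645 (from standard normal table)

Sample size formula for proportion z-interval: n = z*²p̂(1-p̂)/E²

n = 1.645² × 0.37 × 0.63 / 0.057²
  = 2.706025 × 0.2331 / 0.003249
  = 194.1442

Round up to the nearest whole number: n = 195

195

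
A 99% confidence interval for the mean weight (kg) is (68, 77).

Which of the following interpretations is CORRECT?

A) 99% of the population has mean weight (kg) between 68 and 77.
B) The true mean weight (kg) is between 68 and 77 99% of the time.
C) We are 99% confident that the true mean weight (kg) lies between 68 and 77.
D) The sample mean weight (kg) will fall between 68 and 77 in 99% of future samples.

A confidence interval represents our confidence in the procedure, not a probability statement about the parameter.

Key concept: If we repeated this sampling process many times and computed a 99% CI each time, about 99% of those intervals would contain the true population parameter.

For this specific interval (68, 77):
- Midpoint (point estimate): 72.5
- Margin of error: 4.5

The correct interpretation is the one stating confidence that the true parameter lies in the interval — option C.

C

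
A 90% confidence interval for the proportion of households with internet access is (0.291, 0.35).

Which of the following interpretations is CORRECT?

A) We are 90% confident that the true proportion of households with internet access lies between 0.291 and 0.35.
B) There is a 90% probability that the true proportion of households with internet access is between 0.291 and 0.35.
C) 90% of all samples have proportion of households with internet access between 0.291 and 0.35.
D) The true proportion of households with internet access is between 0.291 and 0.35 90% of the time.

A confidence interval represents our confidence in the procedure, not a probability statement about the parameter.

Key concept: If we repeated this sampling process many times and computed a 90% CI each time, about 90% of those intervals would contain the true population parameter.

For this specific interval (0.291, 0.35):
- Midpoint (point estimate): 0.3205
- Margin of error: 0.0295

The correct interpretation is the one stating confidence that the true parameter lies in the interval — option A.

A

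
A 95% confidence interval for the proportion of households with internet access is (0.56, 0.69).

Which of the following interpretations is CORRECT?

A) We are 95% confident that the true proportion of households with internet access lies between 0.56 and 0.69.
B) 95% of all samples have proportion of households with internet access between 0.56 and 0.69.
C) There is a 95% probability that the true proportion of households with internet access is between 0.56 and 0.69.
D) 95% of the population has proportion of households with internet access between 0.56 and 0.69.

A confidence interval represents our confidence in the procedure, not a probability statement about the parameter.

Key concept: If we repeated this sampling process many times and computed a 95% CI each time, about 95% of those intervals would contain the true population parameter.

For this specific interval (0.56, 0.69):
- Midpoint (point estimate): 0.625
- Margin of error: 0.065

The correct interpretation is the one stating confidence that the true parameter lies in the interval — option A.

A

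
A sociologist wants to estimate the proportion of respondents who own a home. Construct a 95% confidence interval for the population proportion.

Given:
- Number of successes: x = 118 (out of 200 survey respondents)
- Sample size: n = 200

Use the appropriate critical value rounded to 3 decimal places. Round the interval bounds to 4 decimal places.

Sample proportion: p̂ = 118/200 = 0.590000

Check conditions for normal approximation:
  np̂ = 118 ≥ 10 ✓
  n(1-p̂) = 82 ≥ 10 ✓

The sample is large enough, so use a z-interval (normal approximation) for the proportion.

For 95% confidence, z* = 1.96 (from standard normal table)

Standard error: SE = √(p̂(1-p̂)/n) = √(0.590000×0.410000/200) = 0.03477787

Margin of error: E = z* × SE = 1.96 × 0.03477787 = 0.068165

Z-interval: p̂ ± E = 0.590000 ± 0.068165 = (0.521835, 0.658165)

Rounded to 4 decimal places:

(0.5218, 0.6582)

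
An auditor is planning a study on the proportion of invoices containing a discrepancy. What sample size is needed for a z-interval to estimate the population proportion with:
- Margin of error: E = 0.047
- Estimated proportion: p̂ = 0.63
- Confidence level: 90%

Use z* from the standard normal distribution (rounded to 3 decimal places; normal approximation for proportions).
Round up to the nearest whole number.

Using z* for proportion z-interval (normal approximation).

For 90% confidence, z* = 1.645 (from standard normal table)

Sample size formula for proportion z-interval: n = z*²p̂(1-p̂)/E²

n = 1.645² × 0.63 × 0.37 / 0.047²
  = 2.706025 × 0.2331 / 0.002209
  = 285.5475

Round up to the nearest whole number: n = 286

286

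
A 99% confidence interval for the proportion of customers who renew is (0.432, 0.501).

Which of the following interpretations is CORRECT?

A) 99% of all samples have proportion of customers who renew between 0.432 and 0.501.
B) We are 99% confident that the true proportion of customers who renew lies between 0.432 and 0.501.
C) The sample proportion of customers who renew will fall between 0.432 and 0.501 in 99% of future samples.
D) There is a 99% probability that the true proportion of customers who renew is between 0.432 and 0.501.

A confidence interval represents our confidence in the procedure, not a probability statement about the parameter.

Key concept: If we repeated this sampling process many times and computed a 99% CI each time, about 99% of those intervals would contain the true population parameter.

For this specific interval (0.432, 0.501):
- Midpoint (point estimate): 0.4665
- Margin of error: 0.0345

The correct interpretation is the one stating confidence that the true parameter lies in the interval — option B.

B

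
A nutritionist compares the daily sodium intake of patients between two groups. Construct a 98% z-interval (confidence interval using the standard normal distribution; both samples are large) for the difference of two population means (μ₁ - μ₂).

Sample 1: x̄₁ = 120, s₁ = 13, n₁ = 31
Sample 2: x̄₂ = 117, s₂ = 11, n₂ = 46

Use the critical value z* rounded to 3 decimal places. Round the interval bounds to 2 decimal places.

Both samples are large (n₁ = 31 ≥ 30, n₂ = 46 ≥ 30), so a z-interval for the difference of means applies.

Point estimate: x̄₁ - x̄₂ = 120 - 117 = 3

Standard error: SE = √(s₁²/n₁ + s₂²/n₂)
= √(13²/31 + 11²/46)
= √(5.451613 + 2.630435)
= 2.842894

For 98% confidence, z* = 2.326 (from standard normal table)
Margin of error: E = z* × SE = 2.326 × 2.842894 = 6.6126

Z-interval: (x̄₁ - x̄₂) ± E = 3 ± 6.6126 = (-3.6126, 9.6126)

Rounded to 2 decimal places:

(-3.61, 9.61)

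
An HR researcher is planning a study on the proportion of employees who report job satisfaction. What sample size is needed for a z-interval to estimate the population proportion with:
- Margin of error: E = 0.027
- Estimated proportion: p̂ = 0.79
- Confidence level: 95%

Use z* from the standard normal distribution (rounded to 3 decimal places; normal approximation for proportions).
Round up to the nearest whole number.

Using z* for proportion z-interval (normal approximation).

For 95% confidence, z* = 1.96 (from standard normal table)

Sample size formula for proportion z-interval: n = z*²p̂(1-p̂)/E²

n = 1.96² × 0.79 × 0.21 / 0.027²
  = 3.8416 × 0.1659 / 0.000729
  = 874.2407

Round up to the nearest whole number: n = 875

875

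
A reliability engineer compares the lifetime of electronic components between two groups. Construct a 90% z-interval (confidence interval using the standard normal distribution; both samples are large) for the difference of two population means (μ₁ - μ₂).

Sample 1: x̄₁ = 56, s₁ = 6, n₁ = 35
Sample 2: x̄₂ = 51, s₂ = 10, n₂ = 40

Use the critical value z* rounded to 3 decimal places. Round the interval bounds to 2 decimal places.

Both samples are large (n₁ = 35 ≥ 30, n₂ = 40 ≥ 30), so a z-interval for the difference of means applies.

Point estimate: x̄₁ - x̄₂ = 56 - 51 = 5

Standard error: SE = √(s₁²/n₁ + s₂²/n₂)
= √(6²/35 + 10²/40)
= √(1.028571 + 2.500000)
= 1.878449

For 90% confidence, z* = 1.645 (from standard normal table)
Margin of error: E = z* × SE = 1.645 × 1.878449 = 3.0900

Z-interval: (x̄₁ - x̄₂) ± E = 5 ± 3.0900 = (1.9100, 8.0900)

Rounded to 2 decimal places:

(1.91, 8.09)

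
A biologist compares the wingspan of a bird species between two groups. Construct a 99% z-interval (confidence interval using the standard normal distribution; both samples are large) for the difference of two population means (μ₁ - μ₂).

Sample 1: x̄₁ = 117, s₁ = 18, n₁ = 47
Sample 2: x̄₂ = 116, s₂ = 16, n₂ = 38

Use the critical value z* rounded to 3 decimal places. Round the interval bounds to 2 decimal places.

Both samples are large (n₁ = 47 ≥ 30, n₂ = 38 ≥ 30), so a z-interval for the difference of means applies.

Point estimate: x̄₁ - x̄₂ = 117 - 116 = 1

Standard error: SE = √(s₁²/n₁ + s₂²/n₂)
= √(18²/47 + 16²/38)
= √(6.893617 + 6.736842)
= 3.691945

For 99% confidence, z* = 2.576 (from standard normal table)
Margin of error: E = z* × SE = 2.576 × 3.691945 = 9.5105

Z-interval: (x̄₁ - x̄₂) ± E = 1 ± 9.5105 = (-8.5105, 10.5105)

Rounded to 2 decimal places:

(-8.51, 10.51)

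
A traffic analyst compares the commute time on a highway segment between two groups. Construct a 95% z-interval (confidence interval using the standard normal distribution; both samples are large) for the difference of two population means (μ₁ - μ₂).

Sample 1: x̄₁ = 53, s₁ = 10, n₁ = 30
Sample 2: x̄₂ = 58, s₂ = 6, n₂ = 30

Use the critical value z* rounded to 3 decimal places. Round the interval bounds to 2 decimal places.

Both samples are large (n₁ = 30 ≥ 30, n₂ = 30 ≥ 30), so a z-interval for the difference of means applies.

Point estimate: x̄₁ - x̄₂ = 53 - 58 = -5

Standard error: SE = √(s₁²/n₁ + s₂²/n₂)
= √(10²/30 + 6²/30)
= √(3.333333 + 1.200000)
= 2.129163

For 95% confidence, z* = 1.96 (from standard normal table)
Margin of error: E = z* × SE = 1.96 × 2.129163 = 4.1732

Z-interval: (x̄₁ - x̄₂) ± E = -5 ± 4.1732 = (-9.1732, -0.8268)

Rounded to 2 decimal places:

(-9.17, -0.83)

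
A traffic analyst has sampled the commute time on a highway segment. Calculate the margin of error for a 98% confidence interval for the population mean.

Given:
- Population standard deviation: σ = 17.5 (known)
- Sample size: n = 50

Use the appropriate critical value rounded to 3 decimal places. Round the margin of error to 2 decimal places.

The population standard deviation σ is known, so use the z-interval margin of error formula.

For 98% confidence, z* = 2.326 (from standard normal table)

Margin of error formula for z-interval: E = z* × σ/√n

E = 2.326 × 17.5/√50
  = 2.326 × 2.474874
  = 5.7566

Rounded to 2 decimal places:

5.76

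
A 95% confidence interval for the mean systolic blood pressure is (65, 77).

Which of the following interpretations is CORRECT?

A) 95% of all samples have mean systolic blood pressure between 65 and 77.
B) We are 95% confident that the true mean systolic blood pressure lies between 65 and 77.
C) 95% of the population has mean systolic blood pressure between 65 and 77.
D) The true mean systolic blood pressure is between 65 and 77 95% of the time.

A confidence interval represents our confidence in the procedure, not a probability statement about the parameter.

Key concept: If we repeated this sampling process many times and computed a 95% CI each time, about 95% of those intervals would contain the true population parameter.

For this specific interval (65, 77):
- Midpoint (point estimate): 71
- Margin of error: 6

The correct interpretation is the one stating confidence that the true parameter lies in the interval — option B.

B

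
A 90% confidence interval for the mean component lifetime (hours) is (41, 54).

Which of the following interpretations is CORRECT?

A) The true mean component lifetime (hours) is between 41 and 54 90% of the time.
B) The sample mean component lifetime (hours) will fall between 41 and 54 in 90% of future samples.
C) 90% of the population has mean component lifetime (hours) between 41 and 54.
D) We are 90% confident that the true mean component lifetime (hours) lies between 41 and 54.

A confidence interval represents our confidence in the procedure, not a probability statement about the parameter.

Key concept: If we repeated this sampling process many times and computed a 90% CI each time, about 90% of those intervals would contain the true population parameter.

For this specific interval (41, 54):
- Midpoint (point estimate): 47.5
- Margin of error: 6.5

The correct interpretation is the one stating confidence that the true parameter lies in the interval — option D.

D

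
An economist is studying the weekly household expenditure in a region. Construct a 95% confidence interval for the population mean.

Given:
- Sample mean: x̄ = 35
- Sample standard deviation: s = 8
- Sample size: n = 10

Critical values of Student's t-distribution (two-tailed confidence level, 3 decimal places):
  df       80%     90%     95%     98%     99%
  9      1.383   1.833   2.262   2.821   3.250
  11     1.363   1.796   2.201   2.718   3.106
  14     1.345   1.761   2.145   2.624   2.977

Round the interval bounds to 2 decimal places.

The population standard deviation σ is unknown (only the sample standard deviation s is given), so use a t-interval with df = n - 1 = 10 - 1 = 9.

For 95% confidence with df = 9, t* = 2.262 (from t-table)

Standard error: SE = s/√n = 8/√10 = 2.529822

Margin of error: E = t* × SE = 2.262 × 2.529822 = 5.7225

T-interval: x̄ ± E = 35 ± 5.7225 = (29.2775, 40.7225)

Rounded to 2 decimal places:

(29.28, 40.72)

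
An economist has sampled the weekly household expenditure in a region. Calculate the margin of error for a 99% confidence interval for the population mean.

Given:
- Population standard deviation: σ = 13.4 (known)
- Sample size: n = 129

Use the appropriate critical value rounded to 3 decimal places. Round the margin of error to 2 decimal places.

The population standard deviation σ is known, so use the z-interval margin of error formula.

For 99% confidence, z* = 2.576 (from standard normal table)

Margin of error formula for z-interval: E = z* × σ/√n

E = 2.576 × 13.4/√129
  = 2.576 × 1.179804
  = 3.0392

Rounded to 2 decimal places:

3.04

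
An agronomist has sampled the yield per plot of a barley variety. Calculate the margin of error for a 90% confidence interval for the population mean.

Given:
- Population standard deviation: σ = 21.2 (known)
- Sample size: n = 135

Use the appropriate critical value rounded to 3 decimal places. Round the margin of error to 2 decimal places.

The population standard deviation σ is known, so use the z-interval margin of error formula.

For 90% confidence, z* = 1.645 (from standard normal table)

Margin of error formula for z-interval: E = z* × σ/√n

E = 1.645 × 21.2/√135
  = 1.645 × 1.824605
  = 3.0015

Rounded to 2 decimal places:

3.00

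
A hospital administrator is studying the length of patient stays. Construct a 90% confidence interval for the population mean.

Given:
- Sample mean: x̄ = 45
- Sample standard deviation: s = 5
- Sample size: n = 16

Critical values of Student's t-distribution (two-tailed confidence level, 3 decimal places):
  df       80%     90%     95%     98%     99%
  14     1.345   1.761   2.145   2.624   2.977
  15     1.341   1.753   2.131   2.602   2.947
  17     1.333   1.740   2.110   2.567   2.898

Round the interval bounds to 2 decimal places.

The population standard deviation σ is unknown (only the sample standard deviation s is given), so use a t-interval with df = n - 1 = 16 - 1 = 15.

For 90% confidence with df = 15, t* = 1.753 (from t-table)

Standard error: SE = s/√n = 5/√16 = 1.250000

Margin of error: E = t* × SE = 1.753 × 1.250000 = 2.1912

T-interval: x̄ ± E = 45 ± 2.1912 = (42.8088, 47.1912)

Rounded to 2 decimal places:

(42.81, 47.19)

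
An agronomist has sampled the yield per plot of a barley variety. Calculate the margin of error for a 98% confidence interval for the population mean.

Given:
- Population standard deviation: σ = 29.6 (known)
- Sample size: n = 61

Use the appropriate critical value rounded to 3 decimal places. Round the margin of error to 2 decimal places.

The population standard deviation σ is known, so use the z-interval margin of error formula.

For 98% confidence, z* = 2.326 (from standard normal table)

Margin of error formula for z-interval: E = z* × σ/√n

E = 2.326 × 29.6/√61
  = 2.326 × 3.789892
  = 8.8153

Rounded to 2 decimal places:

8.82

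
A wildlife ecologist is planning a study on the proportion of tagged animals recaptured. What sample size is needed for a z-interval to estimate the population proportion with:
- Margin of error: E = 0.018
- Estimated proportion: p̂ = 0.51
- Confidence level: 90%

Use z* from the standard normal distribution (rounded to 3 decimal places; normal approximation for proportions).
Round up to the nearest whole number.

Using z* for proportion z-interval (normal approximation).

For 90% confidence, z* = 1.645 (from standard normal table)

Sample size formula for proportion z-interval: n = z*²p̂(1-p̂)/E²

n = 1.645² × 0.51 × 0.49 / 0.018²
  = 2.706025 × 0.2499 / 0.000324
  = 2087.1471

Round up to the nearest whole number: n = 2088

2088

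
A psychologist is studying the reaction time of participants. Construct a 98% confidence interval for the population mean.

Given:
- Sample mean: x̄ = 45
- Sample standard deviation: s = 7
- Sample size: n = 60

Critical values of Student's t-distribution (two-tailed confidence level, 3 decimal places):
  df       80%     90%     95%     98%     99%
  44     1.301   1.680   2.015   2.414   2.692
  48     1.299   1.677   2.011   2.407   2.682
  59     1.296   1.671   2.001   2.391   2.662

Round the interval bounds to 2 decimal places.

The population standard deviation σ is unknown (only the sample standard deviation s is given), so use a t-interval with df = n - 1 = 60 - 1 = 59.

For 98% confidence with df = 59, t* = 2.391 (from t-table)

Standard error: SE = s/√n = 7/√60 = 0.903696

Margin of error: E = t* × SE = 2.391 × 0.903696 = 2.1607

T-interval: x̄ ± E = 45 ± 2.1607 = (42.8393, 47.1607)

Rounded to 2 decimal places:

(42.84, 47.16)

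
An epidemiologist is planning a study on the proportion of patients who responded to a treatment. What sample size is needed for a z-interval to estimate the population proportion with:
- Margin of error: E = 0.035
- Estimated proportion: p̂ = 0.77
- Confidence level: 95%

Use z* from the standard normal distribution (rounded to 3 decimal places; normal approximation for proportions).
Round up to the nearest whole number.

Using z* for proportion z-interval (normal approximation).

For 95% confidence, z* = 1.96 (from standard normal table)

Sample size formula for proportion z-interval: n = z*²p̂(1-p̂)/E²

n = 1.96² × 0.77 × 0.23 / 0.035²
  = 3.8416 × 0.1771 / 0.001225
  = 555.3856

Round up to the nearest whole number: n = 556

556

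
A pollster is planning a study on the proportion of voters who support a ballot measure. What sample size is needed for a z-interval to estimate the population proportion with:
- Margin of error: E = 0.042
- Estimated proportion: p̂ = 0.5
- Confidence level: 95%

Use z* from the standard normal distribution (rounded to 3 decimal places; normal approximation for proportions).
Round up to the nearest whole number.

Using z* for proportion z-interval (normal approximation).

For 95% confidence, z* = 1.96 (from standard normal table)

Sample size formula for proportion z-interval: n = z*²p̂(1-p̂)/E²

n = 1.96² × 0.5 × 0.5 / 0.042²
  = 3.8416 × 0.25 / 0.001764
  = 544.4444

Round up to the nearest whole number: n = 545

545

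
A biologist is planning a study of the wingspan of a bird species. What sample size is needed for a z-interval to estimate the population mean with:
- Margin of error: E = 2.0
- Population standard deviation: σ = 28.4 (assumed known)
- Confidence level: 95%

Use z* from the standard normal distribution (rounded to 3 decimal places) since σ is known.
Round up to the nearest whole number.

Using z* since population σ is known (z-interval formula).

For 95% confidence, z* = 1.96 (from standard normal table)

Sample size formula for z-interval: n = (z*σ/E)²

n = (1.96 × 28.4 / 2.0)²
  = (27.832000)²
  = 774.6202

Round up to the nearest whole number: n = 775

775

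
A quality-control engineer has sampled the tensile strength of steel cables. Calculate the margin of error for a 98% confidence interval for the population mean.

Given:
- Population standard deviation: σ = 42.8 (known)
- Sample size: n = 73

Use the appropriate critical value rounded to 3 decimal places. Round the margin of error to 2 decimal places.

The population standard deviation σ is known, so use the z-interval margin of error formula.

For 98% confidence, z* = 2.326 (from standard normal table)

Margin of error formula for z-interval: E = z* × σ/√n

E = 2.326 × 42.8/√73
  = 2.326 × 5.009361
  = 11.6518

Rounded to 2 decimal places:

11.65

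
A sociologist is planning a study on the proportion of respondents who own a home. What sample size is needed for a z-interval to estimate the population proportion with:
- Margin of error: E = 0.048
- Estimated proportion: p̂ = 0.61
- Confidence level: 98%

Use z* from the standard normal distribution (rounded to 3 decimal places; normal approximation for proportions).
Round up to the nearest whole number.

Using z* for proportion z-interval (normal approximation).

For 98% confidence, z* = 2.326 (from standard normal table)

Sample size formula for proportion z-interval: n = z*²p̂(1-p̂)/E²

n = 2.326² × 0.61 × 0.39 / 0.048²
  = 5.410276 × 0.2379 / 0.002304
  = 558.6392

Round up to the nearest whole number: n = 559

559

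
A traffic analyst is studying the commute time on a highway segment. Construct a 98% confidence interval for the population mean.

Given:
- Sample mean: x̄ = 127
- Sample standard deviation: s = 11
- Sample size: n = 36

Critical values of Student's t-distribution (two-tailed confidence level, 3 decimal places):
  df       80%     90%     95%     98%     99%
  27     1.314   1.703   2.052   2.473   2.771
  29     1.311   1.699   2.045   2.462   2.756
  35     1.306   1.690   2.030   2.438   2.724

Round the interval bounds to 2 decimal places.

The population standard deviation σ is unknown (only the sample standard deviation s is given), so use a t-interval with df = n - 1 = 36 - 1 = 35.

For 98% confidence with df = 35, t* = 2.438 (from t-table)

Standard error: SE = s/√n = 11/√36 = 1.833333

Margin of error: E = t* × SE = 2.438 × 1.833333 = 4.4697

T-interval: x̄ ± E = 127 ± 4.4697 = (122.5303, 131.4697)

Rounded to 2 decimal places:

(122.53, 131.47)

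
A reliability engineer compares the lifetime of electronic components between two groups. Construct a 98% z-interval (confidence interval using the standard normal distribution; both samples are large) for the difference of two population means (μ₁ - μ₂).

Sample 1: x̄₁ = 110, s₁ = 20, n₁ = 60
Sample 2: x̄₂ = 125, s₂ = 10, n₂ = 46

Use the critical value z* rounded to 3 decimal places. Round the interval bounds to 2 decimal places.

Both samples are large (n₁ = 60 ≥ 30, n₂ = 46 ≥ 30), so a z-interval for the difference of means applies.

Point estimate: x̄₁ - x̄₂ = 110 - 125 = -15

Standard error: SE = √(s₁²/n₁ + s₂²/n₂)
= √(20²/60 + 10²/46)
= √(6.666667 + 2.173913)
= 2.973311

For 98% confidence, z* = 2.326 (from standard normal table)
Margin of error: E = z* × SE = 2.326 × 2.973311 = 6.9159

Z-interval: (x̄₁ - x̄₂) ± E = -15 ± 6.9159 = (-21.9159, -8.0841)

Rounded to 2 decimal places:

(-21.92, -8.08)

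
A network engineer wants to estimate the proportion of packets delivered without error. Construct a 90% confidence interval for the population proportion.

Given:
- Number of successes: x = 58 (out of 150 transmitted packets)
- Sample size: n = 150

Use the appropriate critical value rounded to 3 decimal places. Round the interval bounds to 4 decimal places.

Sample proportion: p̂ = 58/150 = 0.386667

Check conditions for normal approximation:
  np̂ = 58 ≥ 10 ✓
  n(1-p̂) = 92 ≥ 10 ✓

The sample is large enough, so use a z-interval (normal approximation) for the proportion.

For 90% confidence, z* = 1.645 (from standard normal table)

Standard error: SE = √(p̂(1-p̂)/n) = √(0.386667×0.613333/150) = 0.03976226

Margin of error: E = z* × SE = 1.645 × 0.03976226 = 0.065409

Z-interval: p̂ ± E = 0.386667 ± 0.065409 = (0.321258, 0.452076)

Rounded to 4 decimal places:

(0.3213, 0.4521)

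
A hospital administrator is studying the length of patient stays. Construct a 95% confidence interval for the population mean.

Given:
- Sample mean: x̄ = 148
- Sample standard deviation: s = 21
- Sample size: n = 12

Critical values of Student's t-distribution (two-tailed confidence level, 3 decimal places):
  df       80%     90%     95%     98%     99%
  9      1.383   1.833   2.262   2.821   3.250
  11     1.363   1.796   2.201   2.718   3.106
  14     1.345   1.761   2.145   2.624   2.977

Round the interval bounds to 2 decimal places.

The population standard deviation σ is unknown (only the sample standard deviation s is given), so use a t-interval with df = n - 1 = 12 - 1 = 11.

For 95% confidence with df = 11, t* = 2.201 (from t-table)

Standard error: SE = s/√n = 21/√12 = 6.062178

Margin of error: E = t* × SE = 2.201 × 6.062178 = 13.3429

T-interval: x̄ ± E = 148 ± 13.3429 = (134.6571, 161.3429)

Rounded to 2 decimal places:

(134.66, 161.34)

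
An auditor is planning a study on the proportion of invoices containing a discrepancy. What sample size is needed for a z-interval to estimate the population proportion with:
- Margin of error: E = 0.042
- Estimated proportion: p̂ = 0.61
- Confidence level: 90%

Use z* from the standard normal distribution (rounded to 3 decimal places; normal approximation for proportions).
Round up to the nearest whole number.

Using z* for proportion z-interval (normal approximation).

For 90% confidence, z* = 1.645 (from standard normal table)

Sample size formula for proportion z-interval: n = z*²p̂(1-p̂)/E²

n = 1.645² × 0.61 × 0.39 / 0.042²
  = 2.706025 × 0.2379 / 0.001764
  = 364.9452

Round up to the nearest whole number: n = 365

365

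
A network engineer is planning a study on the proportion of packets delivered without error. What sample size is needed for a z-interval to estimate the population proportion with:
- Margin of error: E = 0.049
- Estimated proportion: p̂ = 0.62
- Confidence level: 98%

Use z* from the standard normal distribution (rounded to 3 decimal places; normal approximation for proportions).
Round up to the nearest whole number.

Using z* for proportion z-interval (normal approximation).

For 98% confidence, z* = 2.326 (from standard normal table)

Sample size formula for proportion z-interval: n = z*²p̂(1-p̂)/E²

n = 2.326² × 0.62 × 0.38 / 0.049²
  = 5.410276 × 0.2356 / 0.002401
  = 530.8876

Round up to the nearest whole number: n = 531

531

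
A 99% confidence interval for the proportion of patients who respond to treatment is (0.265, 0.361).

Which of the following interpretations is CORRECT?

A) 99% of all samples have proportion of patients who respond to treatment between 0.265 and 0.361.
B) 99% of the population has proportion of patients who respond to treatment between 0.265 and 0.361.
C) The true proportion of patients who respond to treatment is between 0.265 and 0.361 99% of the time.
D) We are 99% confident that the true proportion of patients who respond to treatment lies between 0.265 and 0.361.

A confidence interval represents our confidence in the procedure, not a probability statement about the parameter.

Key concept: If we repeated this sampling process many times and computed a 99% CI each time, about 99% of those intervals would contain the true population parameter.

For this specific interval (0.265, 0.361):
- Midpoint (point estimate): 0.313
- Margin of error: 0.048

The correct interpretation is the one stating confidence that the true parameter lies in the interval — option D.

D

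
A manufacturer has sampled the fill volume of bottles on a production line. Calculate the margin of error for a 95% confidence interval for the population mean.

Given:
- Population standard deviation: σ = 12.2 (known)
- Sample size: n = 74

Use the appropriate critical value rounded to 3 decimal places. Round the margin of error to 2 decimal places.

The population standard deviation σ is known, so use the z-interval margin of error formula.

For 95% confidence, z* = 1.96 (from standard normal table)

Margin of error formula for z-interval: E = z* × σ/√n

E = 1.96 × 12.2/√74
  = 1.96 × 1.418221
  = 2.7797

Rounded to 2 decimal places:

2.78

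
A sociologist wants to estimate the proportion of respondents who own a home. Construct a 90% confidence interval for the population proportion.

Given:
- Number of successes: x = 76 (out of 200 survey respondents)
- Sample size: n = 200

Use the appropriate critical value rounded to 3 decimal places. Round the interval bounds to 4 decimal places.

Sample proportion: p̂ = 76/200 = 0.380000

Check conditions for normal approximation:
  np̂ = 76 ≥ 10 ✓
  n(1-p̂) = 124 ≥ 10 ✓

The sample is large enough, so use a z-interval (normal approximation) for the proportion.

For 90% confidence, z* = 1.645 (from standard normal table)

Standard error: SE = √(p̂(1-p̂)/n) = √(0.380000×0.620000/200) = 0.03432200

Margin of error: E = z* × SE = 1.645 × 0.03432200 = 0.056460

Z-interval: p̂ ± E = 0.380000 ± 0.056460 = (0.323540, 0.436460)

Rounded to 4 decimal places:

(0.3235, 0.4365)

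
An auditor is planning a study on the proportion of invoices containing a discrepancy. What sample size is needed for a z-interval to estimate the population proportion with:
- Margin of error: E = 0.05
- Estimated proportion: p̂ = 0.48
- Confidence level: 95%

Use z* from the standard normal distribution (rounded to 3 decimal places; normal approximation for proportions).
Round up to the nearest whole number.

Using z* for proportion z-interval (normal approximation).

For 95% confidence, z* = 1.96 (from standard normal table)

Sample size formula for proportion z-interval: n = z*²p̂(1-p̂)/E²

n = 1.96² × 0.48 × 0.52 / 0.05²
  = 3.8416 × 0.2496 / 0.0025
  = 383.5453

Round up to the nearest whole number: n = 384

384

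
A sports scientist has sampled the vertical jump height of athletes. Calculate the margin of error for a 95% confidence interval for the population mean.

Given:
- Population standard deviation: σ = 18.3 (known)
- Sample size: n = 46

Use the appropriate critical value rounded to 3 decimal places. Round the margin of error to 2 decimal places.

The population standard deviation σ is known, so use the z-interval margin of error formula.

For 95% confidence, z* = 1.96 (from standard normal table)

Margin of error formula for z-interval: E = z* × σ/√n

E = 1.96 × 18.3/√46
  = 1.96 × 2.698188
  = 5.2884

Rounded to 2 decimal places:

5.29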